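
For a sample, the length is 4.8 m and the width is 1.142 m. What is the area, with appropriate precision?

5.5 m²

area = 4.8 m × 1.142 m = 5.4816 m².
4.8 has 2 significant figures; 1.142 has 4.
Division/multiplication keeps the fewest: 2 significant figures.
Rounded: 5.5 m².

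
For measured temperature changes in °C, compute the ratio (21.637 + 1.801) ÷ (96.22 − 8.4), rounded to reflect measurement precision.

21.637 + 1.801 = 23.438, limited to 3 d.p. → 5 s.f.; 96.22 − 8.4 = 87.82, limited to 1 d.p. → 3 s.f.
Carrying full precision, 23.438 ÷ 87.82 = 0.266886813938…; keep min(5, 3) = 3 s.f.
Rounded to 3 significant figures: 0.267.

0.267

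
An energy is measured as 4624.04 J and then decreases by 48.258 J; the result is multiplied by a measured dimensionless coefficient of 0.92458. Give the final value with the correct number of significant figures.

4230.7 J

4624.04 J − 48.258 J = 4575.782 J; the difference is limited to 2 decimal places (6 s.f.).
Carrying full precision, 4575.782 × 0.92458 = 4230.67652156 J; 0.92458 has 5 s.f., so the result keeps min(6, 5) = 5 s.f.
Rounded to 5 significant figures: 4230.7 J.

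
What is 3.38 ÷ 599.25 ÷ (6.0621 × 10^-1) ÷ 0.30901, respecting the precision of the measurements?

3.38 ÷ 599.25 ÷ (6.0621 × 10^-1) ÷ 0.30901 = 0.030110157509…
Multiplication/division keeps the fewest significant figures: 3.38 → 3 s.f., 599.25 → 5 s.f., 6.0621 × 10^-1 → 5 s.f., 0.30901 → 5 s.f.; limit is 3.
Rounded to 3 significant figures: 0.0301.

0.0301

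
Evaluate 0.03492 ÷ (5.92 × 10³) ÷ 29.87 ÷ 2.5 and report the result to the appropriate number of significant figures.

7.9 × 10⁻⁸

0.03492 ÷ (5.92 × 10³) ÷ 29.87 ÷ 2.5 = 7.89909427338 × 10^-8…
Multiplication/division keeps the fewest significant figures: 0.03492 → 4 s.f., 5.92 × 10³ → 3 s.f., 29.87 → 4 s.f., 2.5 → 2 s.f.; limit is 2.
Rounded to 2 significant figures: 7.9 × 10⁻⁸.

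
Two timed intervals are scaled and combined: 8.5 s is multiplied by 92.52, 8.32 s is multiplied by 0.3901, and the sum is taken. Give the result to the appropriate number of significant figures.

7.9 × 10^2 s

8.5 × 92.52 = 786.42 → 7.9 × 10^2 s (2 s.f., last digit at the 10^1 place).
8.32 × 0.3901 = 3.245632 → 3.25 s (3 s.f., last digit at the 10^-2 place).
Sum: 789.665632 s; keep the coarser place, 10^1.
Result: 7.9 × 10^2 s.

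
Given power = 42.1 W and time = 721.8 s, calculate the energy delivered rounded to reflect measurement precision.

3.04 × 10⁴ J

energy delivered = 42.1 W × 721.8 s = 30387.78 J.
42.1 has 3 significant figures; 721.8 has 4.
Division/multiplication keeps the fewest: 3 significant figures.
Rounded: 3.04 × 10⁴ J.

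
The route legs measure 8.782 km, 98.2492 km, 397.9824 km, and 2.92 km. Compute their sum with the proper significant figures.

8.782 km + 98.2492 km + 397.9824 km + 2.92 km = 507.9336 km.
Addition/subtraction keeps the fewest decimal places: 8.782 → 3 decimal places, 98.2492 → 4 decimal places, 397.9824 → 4 decimal places, 2.92 → 2 decimal places; limit is 2.
Rounded to 2 decimal places: 507.93 km.

507.93 km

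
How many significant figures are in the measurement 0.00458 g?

3

0.00458: leading zeros are not significant.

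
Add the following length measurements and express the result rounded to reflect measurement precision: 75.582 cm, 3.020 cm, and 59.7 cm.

75.582 cm + 3.020 cm + 59.7 cm = 138.302 cm.
Addition/subtraction keeps the fewest decimal places: 75.582 → 3 decimal places, 3.020 → 3 decimal places, 59.7 → 1 decimal place; limit is 1.
Rounded to 1 decimal place: 138.3 cm.

138.3 cm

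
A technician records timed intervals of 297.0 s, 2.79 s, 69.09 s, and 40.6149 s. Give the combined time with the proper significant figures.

409.5 s

297.0 s + 2.79 s + 69.09 s + 40.6149 s = 409.4949 s.
Addition/subtraction keeps the fewest decimal places: 297.0 → 1 decimal place, 2.79 → 2 decimal places, 69.09 → 2 decimal places, 40.6149 → 4 decimal places; limit is 1.
Rounded to 1 decimal place: 409.5 s.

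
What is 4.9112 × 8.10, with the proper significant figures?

4.9112 × 8.10 = 39.78072
Multiplication/division keeps the fewest significant figures: 4.9112 → 5 s.f., 8.10 → 3 s.f.; limit is 3.
Rounded to 3 significant figures: 39.8.

39.8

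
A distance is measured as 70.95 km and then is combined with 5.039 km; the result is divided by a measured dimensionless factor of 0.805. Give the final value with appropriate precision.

94.4 km

70.95 km + 5.039 km = 75.989 km; the sum is limited to 2 decimal places (4 s.f.).
Carrying full precision, 75.989 ÷ 0.805 = 94.3962732919… km; 0.805 has 3 s.f., so the result keeps min(4, 3) = 3 s.f.
Rounded to 3 significant figures: 94.4 km.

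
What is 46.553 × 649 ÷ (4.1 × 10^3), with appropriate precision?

7.4

46.553 × 649 ÷ (4.1 × 10^3) = 7.36899926829…
Multiplication/division keeps the fewest significant figures: 46.553 → 5 s.f., 649 → 3 s.f., 4.1 × 10^3 → 2 s.f.; limit is 2.
Rounded to 2 significant figures: 7.4.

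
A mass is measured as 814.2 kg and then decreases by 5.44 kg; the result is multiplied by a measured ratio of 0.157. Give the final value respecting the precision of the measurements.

814.2 kg − 5.44 kg = 808.76 kg; the difference is limited to 1 decimal place (4 s.f.).
Carrying full precision, 808.76 × 0.157 = 126.97532 kg; 0.157 has 3 s.f., so the result keeps min(4, 3) = 3 s.f.
Rounded to 3 significant figures: 127 kg.

127 kg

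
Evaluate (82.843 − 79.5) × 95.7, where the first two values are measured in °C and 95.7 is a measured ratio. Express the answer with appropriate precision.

82.843 °C − 79.5 °C = 3.343 °C; the difference is limited to 1 decimal place (2 s.f.).
Carrying full precision, 3.343 × 95.7 = 319.9251 °C; 95.7 has 3 s.f., so the result keeps min(2, 3) = 2 s.f.
Rounded to 2 significant figures: 3.2 × 10² °C.

3.2 × 10² °C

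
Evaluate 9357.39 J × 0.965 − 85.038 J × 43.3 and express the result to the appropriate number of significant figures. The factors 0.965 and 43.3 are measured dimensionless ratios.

9357.39 × 0.965 = 9029.88135 → 9.03 × 10^3 J (3 s.f., last digit at the 10^1 place).
85.038 × 43.3 = 3682.1454 → 3.68 × 10^3 J (3 s.f., last digit at the 10^1 place).
Difference: 5347.73595 J; keep the coarser place, 10^1.
Result: 5.35 × 10^3 J.

5.35 × 10^3 J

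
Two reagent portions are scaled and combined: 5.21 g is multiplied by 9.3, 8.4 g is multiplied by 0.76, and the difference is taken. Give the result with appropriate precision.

5.21 × 9.3 = 48.453 → 48 g (2 s.f., last digit at the 10^0 place).
8.4 × 0.76 = 6.384 → 6.4 g (2 s.f., last digit at the 10^-1 place).
Difference: 42.069 g; keep the coarser place, 10^0.
Result: 42 g.

42 g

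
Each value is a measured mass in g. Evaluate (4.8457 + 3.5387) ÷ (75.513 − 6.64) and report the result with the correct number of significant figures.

0.1217

4.8457 + 3.5387 = 8.3844, limited to 4 d.p. → 5 s.f.; 75.513 − 6.64 = 68.873, limited to 2 d.p. → 4 s.f.
Carrying full precision, 8.3844 ÷ 68.873 = 0.121737110334…; keep min(5, 4) = 4 s.f.
Rounded to 4 significant figures: 0.1217.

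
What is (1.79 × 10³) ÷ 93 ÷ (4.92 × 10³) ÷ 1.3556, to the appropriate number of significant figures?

(1.79 × 10³) ÷ 93 ÷ (4.92 × 10³) ÷ 1.3556 = 0.00288584777927…
Multiplication/division keeps the fewest significant figures: 1.79 × 10³ → 3 s.f., 93 → 2 s.f., 4.92 × 10³ → 3 s.f., 1.3556 → 5 s.f.; limit is 2.
Rounded to 2 significant figures: 0.0029.

0.0029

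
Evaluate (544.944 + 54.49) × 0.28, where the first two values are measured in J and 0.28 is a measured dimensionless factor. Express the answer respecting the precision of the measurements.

544.944 J + 54.49 J = 599.434 J; the sum is limited to 2 decimal places (5 s.f.).
Carrying full precision, 599.434 × 0.28 = 167.84152 J; 0.28 has 2 s.f., so the result keeps min(5, 2) = 2 s.f.
Rounded to 2 significant figures: 1.7 × 10² J.

1.7 × 10² J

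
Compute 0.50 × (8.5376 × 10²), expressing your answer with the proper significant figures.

0.50 × (8.5376 × 10²) = 426.88
Multiplication/division keeps the fewest significant figures: 0.50 → 2 s.f., 8.5376 × 10² → 5 s.f.; limit is 2.
Rounded to 2 significant figures: 4.3 × 10².

4.3 × 10²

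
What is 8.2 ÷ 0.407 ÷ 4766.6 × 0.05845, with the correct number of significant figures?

2.5 × 10^-4

8.2 ÷ 0.407 ÷ 4766.6 × 0.05845 = 0.000247055911471…
Multiplication/division keeps the fewest significant figures: 8.2 → 2 s.f., 0.407 → 3 s.f., 4766.6 → 5 s.f., 0.05845 → 4 s.f.; limit is 2.
Rounded to 2 significant figures: 2.5 × 10^-4.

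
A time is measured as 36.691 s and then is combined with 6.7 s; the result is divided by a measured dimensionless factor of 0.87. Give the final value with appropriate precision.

36.691 s + 6.7 s = 43.391 s; the sum is limited to 1 decimal place (3 s.f.).
Carrying full precision, 43.391 ÷ 0.87 = 49.8747126437… s; 0.87 has 2 s.f., so the result keeps min(3, 2) = 2 s.f.
Rounded to 2 significant figures: 50. s.

50. s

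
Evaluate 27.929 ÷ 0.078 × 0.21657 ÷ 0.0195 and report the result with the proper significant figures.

27.929 ÷ 0.078 × 0.21657 ÷ 0.0195 = 3976.71500986…
Multiplication/division keeps the fewest significant figures: 27.929 → 5 s.f., 0.078 → 2 s.f., 0.21657 → 5 s.f., 0.0195 → 3 s.f.; limit is 2.
Rounded to 2 significant figures: 4.0 × 10^3.

4.0 × 10^3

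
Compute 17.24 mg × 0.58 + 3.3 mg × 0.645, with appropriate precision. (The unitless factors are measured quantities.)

17.24 × 0.58 = 9.9992 → 10. mg (2 s.f., last digit at the 10^0 place).
3.3 × 0.645 = 2.1285 → 2.1 mg (2 s.f., last digit at the 10^-1 place).
Sum: 12.1277 mg; keep the coarser place, 10^0.
Result: 12 mg.

12 mg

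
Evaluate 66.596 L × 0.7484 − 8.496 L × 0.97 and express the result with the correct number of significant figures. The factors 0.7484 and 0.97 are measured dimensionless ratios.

66.596 × 0.7484 = 49.8404464 → 49.84 L (4 s.f., last digit at the 10^-2 place).
8.496 × 0.97 = 8.24112 → 8.2 L (2 s.f., last digit at the 10^-1 place).
Difference: 41.5993264 L; keep the coarser place, 10^-1.
Result: 41.6 L.

41.6 L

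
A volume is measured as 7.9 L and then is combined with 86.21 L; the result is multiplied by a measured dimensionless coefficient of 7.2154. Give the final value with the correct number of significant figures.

7.9 L + 86.21 L = 94.11 L; the sum is limited to 1 decimal place (3 s.f.).
Carrying full precision, 94.11 × 7.2154 = 679.041294 L; 7.2154 has 5 s.f., so the result keeps min(3, 5) = 3 s.f.
Rounded to 3 significant figures: 679 L.

679 L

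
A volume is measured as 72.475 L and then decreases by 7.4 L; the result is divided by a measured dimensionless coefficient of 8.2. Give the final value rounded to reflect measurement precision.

72.475 L − 7.4 L = 65.075 L; the difference is limited to 1 decimal place (3 s.f.).
Carrying full precision, 65.075 ÷ 8.2 = 7.93597560976… L; 8.2 has 2 s.f., so the result keeps min(3, 2) = 2 s.f.
Rounded to 2 significant figures: 7.9 L.

7.9 L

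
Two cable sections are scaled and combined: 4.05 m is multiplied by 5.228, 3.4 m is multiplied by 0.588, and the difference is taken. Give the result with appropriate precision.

19.2 m

4.05 × 5.228 = 21.1734 → 21.2 m (3 s.f., last digit at the 10^-1 place).
3.4 × 0.588 = 1.9992 → 2.0 m (2 s.f., last digit at the 10^-1 place).
Difference: 19.1742 m; keep the coarser place, 10^-1.
Result: 19.2 m.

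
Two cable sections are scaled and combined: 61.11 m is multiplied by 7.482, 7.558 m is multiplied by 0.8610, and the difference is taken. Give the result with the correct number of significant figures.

61.11 × 7.482 = 457.22502 → 457.2 m (4 s.f., last digit at the 10^-1 place).
7.558 × 0.8610 = 6.507438 → 6.507 m (4 s.f., last digit at the 10^-3 place).
Difference: 450.717582 m; keep the coarser place, 10^-1.
Result: 450.7 m.

450.7 m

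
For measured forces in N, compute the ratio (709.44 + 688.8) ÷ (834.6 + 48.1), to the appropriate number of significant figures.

1.584

709.44 + 688.8 = 1398.24, limited to 1 d.p. → 5 s.f.; 834.6 + 48.1 = 882.7, limited to 1 d.p. → 4 s.f.
Carrying full precision, 1398.24 ÷ 882.7 = 1.58404894075…; keep min(5, 4) = 4 s.f.
Rounded to 4 significant figures: 1.584.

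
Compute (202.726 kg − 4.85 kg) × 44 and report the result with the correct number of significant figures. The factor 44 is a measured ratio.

8.7 × 10^3 kg

202.726 kg − 4.85 kg = 197.876 kg; the difference is limited to 2 decimal places (5 s.f.).
Carrying full precision, 197.876 × 44 = 8706.544 kg; 44 has 2 s.f., so the result keeps min(5, 2) = 2 s.f.
Rounded to 2 significant figures: 8.7 × 10^3 kg.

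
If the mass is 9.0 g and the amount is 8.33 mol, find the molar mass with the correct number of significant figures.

molar mass = 9.0 g ÷ 8.33 mol = 1.08043217287… g/mol.
9.0 has 2 significant figures; 8.33 has 3.
Division/multiplication keeps the fewest: 2 significant figures.
Rounded: 1.1 g/mol.

1.1 g/mol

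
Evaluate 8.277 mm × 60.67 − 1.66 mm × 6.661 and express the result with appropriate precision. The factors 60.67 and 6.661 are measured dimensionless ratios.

8.277 × 60.67 = 502.16559 → 502.2 mm (4 s.f., last digit at the 10^-1 place).
1.66 × 6.661 = 11.05726 → 11.1 mm (3 s.f., last digit at the 10^-1 place).
Difference: 491.10833 mm; keep the coarser place, 10^-1.
Result: 491.1 mm.

491.1 mm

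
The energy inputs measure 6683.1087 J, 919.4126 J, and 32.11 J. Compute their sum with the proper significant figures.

6683.1087 J + 919.4126 J + 32.11 J = 7634.6313 J.
Addition/subtraction keeps the fewest decimal places: 6683.1087 → 4 decimal places, 919.4126 → 4 decimal places, 32.11 → 2 decimal places; limit is 2.
Rounded to 2 decimal places: 7634.63 J.

7634.63 J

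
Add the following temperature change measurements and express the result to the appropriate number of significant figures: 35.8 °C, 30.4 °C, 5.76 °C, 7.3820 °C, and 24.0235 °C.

35.8 °C + 30.4 °C + 5.76 °C + 7.3820 °C + 24.0235 °C = 103.3655 °C.
Addition/subtraction keeps the fewest decimal places: 35.8 → 1 decimal place, 30.4 → 1 decimal place, 5.76 → 2 decimal places, 7.3820 → 4 decimal places, 24.0235 → 4 decimal places; limit is 1.
Rounded to 1 decimal place: 1.034 × 10^2 °C.

1.034 × 10^2 °C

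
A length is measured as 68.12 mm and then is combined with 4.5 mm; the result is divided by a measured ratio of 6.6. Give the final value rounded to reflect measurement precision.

11 mm

68.12 mm + 4.5 mm = 72.62 mm; the sum is limited to 1 decimal place (3 s.f.).
Carrying full precision, 72.62 ÷ 6.6 = 11.003030303… mm; 6.6 has 2 s.f., so the result keeps min(3, 2) = 2 s.f.
Rounded to 2 significant figures: 11 mm.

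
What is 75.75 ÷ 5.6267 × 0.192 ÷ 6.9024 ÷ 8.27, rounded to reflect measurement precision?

0.0453

75.75 ÷ 5.6267 × 0.192 ÷ 6.9024 ÷ 8.27 = 0.0452818824021…
Multiplication/division keeps the fewest significant figures: 75.75 → 4 s.f., 5.6267 → 5 s.f., 0.192 → 3 s.f., 6.9024 → 5 s.f., 8.27 → 3 s.f.; limit is 3.
Rounded to 3 significant figures: 0.0453.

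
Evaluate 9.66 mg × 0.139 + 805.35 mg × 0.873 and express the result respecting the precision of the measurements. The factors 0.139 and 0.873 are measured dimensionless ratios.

9.66 × 0.139 = 1.34274 → 1.34 mg (3 s.f., last digit at the 10^-2 place).
805.35 × 0.873 = 703.07055 → 703 mg (3 s.f., last digit at the 10^0 place).
Sum: 704.41329 mg; keep the coarser place, 10^0.
Result: 704 mg.

704 mg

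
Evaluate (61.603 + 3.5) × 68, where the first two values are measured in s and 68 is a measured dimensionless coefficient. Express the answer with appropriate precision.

4.4 × 10^3 s

61.603 s + 3.5 s = 65.103 s; the sum is limited to 1 decimal place (3 s.f.).
Carrying full precision, 65.103 × 68 = 4427.004 s; 68 has 2 s.f., so the result keeps min(3, 2) = 2 s.f.
Rounded to 2 significant figures: 4.4 × 10^3 s.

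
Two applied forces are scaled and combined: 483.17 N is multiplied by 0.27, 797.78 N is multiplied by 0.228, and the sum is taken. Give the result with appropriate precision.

3.1 × 10² N

483.17 × 0.27 = 130.4559 → 1.3 × 10² N (2 s.f., last digit at the 10^1 place).
797.78 × 0.228 = 181.89384 → 1.82 × 10² N (3 s.f., last digit at the 10^0 place).
Sum: 312.34974 N; keep the coarser place, 10^1.
Result: 3.1 × 10² N.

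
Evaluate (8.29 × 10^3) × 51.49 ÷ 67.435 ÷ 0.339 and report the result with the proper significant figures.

1.87 × 10^4

(8.29 × 10^3) × 51.49 ÷ 67.435 ÷ 0.339 = 18672.065507…
Multiplication/division keeps the fewest significant figures: 8.29 × 10^3 → 3 s.f., 51.49 → 4 s.f., 67.435 → 5 s.f., 0.339 → 3 s.f.; limit is 3.
Rounded to 3 significant figures: 1.87 × 10^4.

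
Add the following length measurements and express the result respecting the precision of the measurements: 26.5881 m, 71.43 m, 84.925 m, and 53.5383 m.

26.5881 m + 71.43 m + 84.925 m + 53.5383 m = 236.4814 m.
Addition/subtraction keeps the fewest decimal places: 26.5881 → 4 decimal places, 71.43 → 2 decimal places, 84.925 → 3 decimal places, 53.5383 → 4 decimal places; limit is 2.
Rounded to 2 decimal places: 236.48 m.

236.48 m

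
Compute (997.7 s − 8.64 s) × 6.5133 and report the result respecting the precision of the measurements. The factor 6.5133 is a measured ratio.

6442 s

997.7 s − 8.64 s = 989.06 s; the difference is limited to 1 decimal place (4 s.f.).
Carrying full precision, 989.06 × 6.5133 = 6442.044498 s; 6.5133 has 5 s.f., so the result keeps min(4, 5) = 4 s.f.
Rounded to 4 significant figures: 6442 s.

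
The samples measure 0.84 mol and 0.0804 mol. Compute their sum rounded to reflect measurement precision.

0.84 mol + 0.0804 mol = 0.9204 mol.
Addition/subtraction keeps the fewest decimal places: 0.84 → 2 decimal places, 0.0804 → 4 decimal places; limit is 2.
Rounded to 2 decimal places: 0.92 mol.

0.92 mol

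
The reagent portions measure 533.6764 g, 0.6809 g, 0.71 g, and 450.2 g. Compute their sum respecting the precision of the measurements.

533.6764 g + 0.6809 g + 0.71 g + 450.2 g = 985.2673 g.
Addition/subtraction keeps the fewest decimal places: 533.6764 → 4 decimal places, 0.6809 → 4 decimal places, 0.71 → 2 decimal places, 450.2 → 1 decimal place; limit is 1.
Rounded to 1 decimal place: 985.3 g.

985.3 g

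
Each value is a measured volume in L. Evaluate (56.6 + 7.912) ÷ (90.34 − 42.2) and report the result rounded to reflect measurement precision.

1.34

56.6 + 7.912 = 64.512, limited to 1 d.p. → 3 s.f.; 90.34 − 42.2 = 48.14, limited to 1 d.p. → 3 s.f.
Carrying full precision, 64.512 ÷ 48.14 = 1.34009140008…; keep min(3, 3) = 3 s.f.
Rounded to 3 significant figures: 1.34.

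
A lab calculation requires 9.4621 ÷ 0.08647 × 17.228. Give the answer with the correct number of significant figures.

9.4621 ÷ 0.08647 × 17.228 = 1885.19785822…
Multiplication/division keeps the fewest significant figures: 9.4621 → 5 s.f., 0.08647 → 4 s.f., 17.228 → 5 s.f.; limit is 4.
Rounded to 4 significant figures: 1885.

1885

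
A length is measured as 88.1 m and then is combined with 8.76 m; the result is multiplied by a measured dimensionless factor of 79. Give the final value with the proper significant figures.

7.7 × 10³ m

88.1 m + 8.76 m = 96.86 m; the sum is limited to 1 decimal place (3 s.f.).
Carrying full precision, 96.86 × 79 = 7651.94 m; 79 has 2 s.f., so the result keeps min(3, 2) = 2 s.f.
Rounded to 2 significant figures: 7.7 × 10³ m.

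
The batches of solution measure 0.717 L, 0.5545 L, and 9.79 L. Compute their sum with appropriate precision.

0.717 L + 0.5545 L + 9.79 L = 11.0615 L.
Addition/subtraction keeps the fewest decimal places: 0.717 → 3 decimal places, 0.5545 → 4 decimal places, 9.79 → 2 decimal places; limit is 2.
Rounded to 2 decimal places: 11.06 L.

11.06 L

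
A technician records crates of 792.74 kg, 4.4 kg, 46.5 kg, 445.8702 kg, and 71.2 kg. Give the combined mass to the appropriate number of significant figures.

1360.7 kg

792.74 kg + 4.4 kg + 46.5 kg + 445.8702 kg + 71.2 kg = 1360.7102 kg.
Addition/subtraction keeps the fewest decimal places: 792.74 → 2 decimal places, 4.4 → 1 decimal place, 46.5 → 1 decimal place, 445.8702 → 4 decimal places, 71.2 → 1 decimal place; limit is 1.
Rounded to 1 decimal place: 1360.7 kg.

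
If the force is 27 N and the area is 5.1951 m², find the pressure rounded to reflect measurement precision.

5.2 Pa

pressure = 27 N ÷ 5.1951 m² = 5.19720505861… Pa.
27 has 2 significant figures; 5.1951 has 5.
Division/multiplication keeps the fewest: 2 significant figures.
Rounded: 5.2 Pa.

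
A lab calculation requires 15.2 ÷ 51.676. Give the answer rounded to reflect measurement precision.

0.294

15.2 ÷ 51.676 = 0.294140413345…
Multiplication/division keeps the fewest significant figures: 15.2 → 3 s.f., 51.676 → 5 s.f.; limit is 3.
Rounded to 3 significant figures: 0.294.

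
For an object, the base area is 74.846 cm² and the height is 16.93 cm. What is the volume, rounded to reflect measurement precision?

volume = 74.846 cm² × 16.93 cm = 1267.14278 cm³.
74.846 has 5 significant figures; 16.93 has 4.
Division/multiplication keeps the fewest: 4 significant figures.
Rounded: 1267 cm³.

1267 cm³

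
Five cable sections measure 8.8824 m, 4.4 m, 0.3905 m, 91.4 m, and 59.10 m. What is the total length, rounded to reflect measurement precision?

8.8824 m + 4.4 m + 0.3905 m + 91.4 m + 59.10 m = 164.1729 m.
Addition/subtraction keeps the fewest decimal places: 8.8824 → 4 decimal places, 4.4 → 1 decimal place, 0.3905 → 4 decimal places, 91.4 → 1 decimal place, 59.10 → 2 decimal places; limit is 1.
Rounded to 1 decimal place: 164.2 m.

164.2 m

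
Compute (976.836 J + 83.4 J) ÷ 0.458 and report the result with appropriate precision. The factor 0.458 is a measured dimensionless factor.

2.31 × 10³ J

976.836 J + 83.4 J = 1060.236 J; the sum is limited to 1 decimal place (5 s.f.).
Carrying full precision, 1060.236 ÷ 0.458 = 2314.92576419… J; 0.458 has 3 s.f., so the result keeps min(5, 3) = 3 s.f.
Rounded to 3 significant figures: 2.31 × 10³ J.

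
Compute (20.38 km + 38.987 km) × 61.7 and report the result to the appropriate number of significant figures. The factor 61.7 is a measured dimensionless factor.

3.66 × 10^3 km

20.38 km + 38.987 km = 59.367 km; the sum is limited to 2 decimal places (4 s.f.).
Carrying full precision, 59.367 × 61.7 = 3662.9439 km; 61.7 has 3 s.f., so the result keeps min(4, 3) = 3 s.f.
Rounded to 3 significant figures: 3.66 × 10^3 km.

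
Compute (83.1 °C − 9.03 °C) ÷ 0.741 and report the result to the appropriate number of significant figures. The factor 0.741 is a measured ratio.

83.1 °C − 9.03 °C = 74.07 °C; the difference is limited to 1 decimal place (3 s.f.).
Carrying full precision, 74.07 ÷ 0.741 = 99.95951417… °C; 0.741 has 3 s.f., so the result keeps min(3, 3) = 3 s.f.
Rounded to 3 significant figures: 100. °C.

100. °C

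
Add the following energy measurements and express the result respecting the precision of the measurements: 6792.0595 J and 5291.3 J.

12083.4 J

6792.0595 J + 5291.3 J = 12083.3595 J.
Addition/subtraction keeps the fewest decimal places: 6792.0595 → 4 decimal places, 5291.3 → 1 decimal place; limit is 1.
Rounded to 1 decimal place: 12083.4 J.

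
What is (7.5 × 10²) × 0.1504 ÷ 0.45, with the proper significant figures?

2.5 × 10²

(7.5 × 10²) × 0.1504 ÷ 0.45 = 250.666666667…
Multiplication/division keeps the fewest significant figures: 7.5 × 10² → 2 s.f., 0.1504 → 4 s.f., 0.45 → 2 s.f.; limit is 2.
Rounded to 2 significant figures: 2.5 × 10².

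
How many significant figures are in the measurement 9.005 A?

4

9.005: zeros between nonzero digits are significant.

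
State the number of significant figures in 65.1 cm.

3

65.1: every digit is nonzero and significant.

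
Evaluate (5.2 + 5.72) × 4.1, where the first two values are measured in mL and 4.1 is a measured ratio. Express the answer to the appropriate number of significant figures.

45 mL

5.2 mL + 5.72 mL = 10.92 mL; the sum is limited to 1 decimal place (3 s.f.).
Carrying full precision, 10.92 × 4.1 = 44.772 mL; 4.1 has 2 s.f., so the result keeps min(3, 2) = 2 s.f.
Rounded to 2 significant figures: 45 mL.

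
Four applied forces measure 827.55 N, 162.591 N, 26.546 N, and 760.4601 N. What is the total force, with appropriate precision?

827.55 N + 162.591 N + 26.546 N + 760.4601 N = 1777.1471 N.
Addition/subtraction keeps the fewest decimal places: 827.55 → 2 decimal places, 162.591 → 3 decimal places, 26.546 → 3 decimal places, 760.4601 → 4 decimal places; limit is 2.
Rounded to 2 decimal places: 1777.15 N.

1777.15 N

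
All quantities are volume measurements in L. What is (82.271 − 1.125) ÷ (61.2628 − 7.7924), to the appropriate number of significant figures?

82.271 − 1.125 = 81.146, limited to 3 d.p. → 5 s.f.; 61.2628 − 7.7924 = 53.4704, limited to 4 d.p. → 6 s.f.
Carrying full precision, 81.146 ÷ 53.4704 = 1.51758730064…; keep min(5, 6) = 5 s.f.
Rounded to 5 significant figures: 1.5176.

1.5176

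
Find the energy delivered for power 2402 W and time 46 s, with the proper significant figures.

energy delivered = 2402 W × 46 s = 110492 J.
2402 has 4 significant figures; 46 has 2.
Division/multiplication keeps the fewest: 2 significant figures.
Rounded: 1.1 × 10^5 J.

1.1 × 10^5 J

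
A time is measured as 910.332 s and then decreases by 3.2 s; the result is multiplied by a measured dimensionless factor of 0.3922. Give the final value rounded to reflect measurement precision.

355.8 s

910.332 s − 3.2 s = 907.132 s; the difference is limited to 1 decimal place (4 s.f.).
Carrying full precision, 907.132 × 0.3922 = 355.7771704 s; 0.3922 has 4 s.f., so the result keeps min(4, 4) = 4 s.f.
Rounded to 4 significant figures: 355.8 s.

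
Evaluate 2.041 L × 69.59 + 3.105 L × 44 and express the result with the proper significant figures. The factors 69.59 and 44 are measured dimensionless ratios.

2.8 × 10^2 L

2.041 × 69.59 = 142.03319 → 142.0 L (4 s.f., last digit at the 10^-1 place).
3.105 × 44 = 136.62 → 1.4 × 10^2 L (2 s.f., last digit at the 10^1 place).
Sum: 278.65319 L; keep the coarser place, 10^1.
Result: 2.8 × 10^2 L.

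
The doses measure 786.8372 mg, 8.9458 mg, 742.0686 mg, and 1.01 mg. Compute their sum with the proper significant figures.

1538.86 mg

786.8372 mg + 8.9458 mg + 742.0686 mg + 1.01 mg = 1538.8616 mg.
Addition/subtraction keeps the fewest decimal places: 786.8372 → 4 decimal places, 8.9458 → 4 decimal places, 742.0686 → 4 decimal places, 1.01 → 2 decimal places; limit is 2.
Rounded to 2 decimal places: 1538.86 mg.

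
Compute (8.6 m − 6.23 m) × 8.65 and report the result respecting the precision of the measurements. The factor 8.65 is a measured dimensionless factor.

8.6 m − 6.23 m = 2.37 m; the difference is limited to 1 decimal place (2 s.f.).
Carrying full precision, 2.37 × 8.65 = 20.5005 m; 8.65 has 3 s.f., so the result keeps min(2, 3) = 2 s.f.
Rounded to 2 significant figures: 21 m.

21 m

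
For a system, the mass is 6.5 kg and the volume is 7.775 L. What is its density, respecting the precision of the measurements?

0.84 kg/L

density = 6.5 kg ÷ 7.775 L = 0.836012861736… kg/L.
6.5 has 2 significant figures; 7.775 has 4.
Division/multiplication keeps the fewest: 2 significant figures.
Rounded: 0.84 kg/L.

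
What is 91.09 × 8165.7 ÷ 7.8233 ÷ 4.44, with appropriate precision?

2.14 × 10^4

91.09 × 8165.7 ÷ 7.8233 ÷ 4.44 = 21413.6730681…
Multiplication/division keeps the fewest significant figures: 91.09 → 4 s.f., 8165.7 → 5 s.f., 7.8233 → 5 s.f., 4.44 → 3 s.f.; limit is 3.
Rounded to 3 significant figures: 2.14 × 10^4.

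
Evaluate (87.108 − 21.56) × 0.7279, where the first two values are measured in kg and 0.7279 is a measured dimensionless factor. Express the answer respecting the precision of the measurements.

87.108 kg − 21.56 kg = 65.548 kg; the difference is limited to 2 decimal places (4 s.f.).
Carrying full precision, 65.548 × 0.7279 = 47.7123892 kg; 0.7279 has 4 s.f., so the result keeps min(4, 4) = 4 s.f.
Rounded to 4 significant figures: 47.71 kg.

47.71 kg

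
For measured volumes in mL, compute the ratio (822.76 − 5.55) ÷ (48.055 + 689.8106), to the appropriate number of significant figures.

822.76 − 5.55 = 817.21, limited to 2 d.p. → 5 s.f.; 48.055 + 689.8106 = 737.8656, limited to 3 d.p. → 6 s.f.
Carrying full precision, 817.21 ÷ 737.8656 = 1.10753232025…; keep min(5, 6) = 5 s.f.
Rounded to 5 significant figures: 1.1075.

1.1075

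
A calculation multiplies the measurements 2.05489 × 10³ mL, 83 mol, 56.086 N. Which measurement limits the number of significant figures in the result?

2.05489 × 10³ mL → 6 s.f.; 83 mol → 2 s.f.; 56.086 N → 5 s.f.
The fewest is 2 significant figures, from 83 mol.

83 mol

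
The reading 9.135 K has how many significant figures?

4

9.135: every digit is nonzero and significant.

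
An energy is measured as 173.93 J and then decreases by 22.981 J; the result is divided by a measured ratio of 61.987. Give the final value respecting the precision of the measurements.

2.4352 J

173.93 J − 22.981 J = 150.949 J; the difference is limited to 2 decimal places (5 s.f.).
Carrying full precision, 150.949 ÷ 61.987 = 2.43517189088… J; 61.987 has 5 s.f., so the result keeps min(5, 5) = 5 s.f.
Rounded to 5 significant figures: 2.4352 J.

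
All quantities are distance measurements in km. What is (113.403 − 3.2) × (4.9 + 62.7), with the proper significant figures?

7.45 × 10³ km²

113.403 − 3.2 = 110.203, limited to 1 d.p. → 4 s.f.; 4.9 + 62.7 = 67.6, limited to 1 d.p. → 3 s.f.
Carrying full precision, 110.203 × 67.6 = 7449.7228; keep min(4, 3) = 3 s.f.
Rounded to 3 significant figures: 7.45 × 10³ km².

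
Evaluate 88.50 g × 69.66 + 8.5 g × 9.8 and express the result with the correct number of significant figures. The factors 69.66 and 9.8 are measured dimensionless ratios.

88.50 × 69.66 = 6164.91 → 6165 g (4 s.f., last digit at the 10^0 place).
8.5 × 9.8 = 83.3 → 83 g (2 s.f., last digit at the 10^0 place).
Sum: 6248.21 g; keep the coarser place, 10^0.
Result: 6248 g.

6248 g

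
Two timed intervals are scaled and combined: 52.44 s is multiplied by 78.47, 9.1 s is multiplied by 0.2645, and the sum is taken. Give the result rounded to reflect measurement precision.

4117 s

52.44 × 78.47 = 4114.9668 → 4115 s (4 s.f., last digit at the 10^0 place).
9.1 × 0.2645 = 2.40695 → 2.4 s (2 s.f., last digit at the 10^-1 place).
Sum: 4117.37375 s; keep the coarser place, 10^0.
Result: 4117 s.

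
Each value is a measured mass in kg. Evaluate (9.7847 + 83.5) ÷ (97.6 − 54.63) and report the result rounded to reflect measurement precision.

2.17

9.7847 + 83.5 = 93.2847, limited to 1 d.p. → 3 s.f.; 97.6 − 54.63 = 42.97, limited to 1 d.p. → 3 s.f.
Carrying full precision, 93.2847 ÷ 42.97 = 2.1709262276…; keep min(3, 3) = 3 s.f.
Rounded to 3 significant figures: 2.17.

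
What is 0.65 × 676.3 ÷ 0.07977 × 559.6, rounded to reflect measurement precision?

3.1 × 10⁶

0.65 × 676.3 ÷ 0.07977 × 559.6 = 3083833.045…
Multiplication/division keeps the fewest significant figures: 0.65 → 2 s.f., 676.3 → 4 s.f., 0.07977 → 4 s.f., 559.6 → 4 s.f.; limit is 2.
Rounded to 2 significant figures: 3.1 × 10⁶.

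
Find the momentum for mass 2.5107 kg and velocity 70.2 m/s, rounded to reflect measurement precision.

176 kg·m/s

momentum = 2.5107 kg × 70.2 m/s = 176.25114 kg·m/s.
2.5107 has 5 significant figures; 70.2 has 3.
Division/multiplication keeps the fewest: 3 significant figures.
Rounded: 176 kg·m/s.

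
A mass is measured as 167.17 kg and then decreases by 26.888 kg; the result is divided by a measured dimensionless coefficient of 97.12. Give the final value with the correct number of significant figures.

167.17 kg − 26.888 kg = 140.282 kg; the difference is limited to 2 decimal places (5 s.f.).
Carrying full precision, 140.282 ÷ 97.12 = 1.44441927512… kg; 97.12 has 4 s.f., so the result keeps min(5, 4) = 4 s.f.
Rounded to 4 significant figures: 1.444 kg.

1.444 kg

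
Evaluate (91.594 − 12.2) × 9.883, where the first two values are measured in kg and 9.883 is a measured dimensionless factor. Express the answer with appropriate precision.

91.594 kg − 12.2 kg = 79.394 kg; the difference is limited to 1 decimal place (3 s.f.).
Carrying full precision, 79.394 × 9.883 = 784.650902 kg; 9.883 has 4 s.f., so the result keeps min(3, 4) = 3 s.f.
Rounded to 3 significant figures: 785 kg.

785 kg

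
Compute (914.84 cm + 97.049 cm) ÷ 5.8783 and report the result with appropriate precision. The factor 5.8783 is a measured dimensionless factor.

914.84 cm + 97.049 cm = 1011.889 cm; the sum is limited to 2 decimal places (6 s.f.).
Carrying full precision, 1011.889 ÷ 5.8783 = 172.139734277… cm; 5.8783 has 5 s.f., so the result keeps min(6, 5) = 5 s.f.
Rounded to 5 significant figures: 172.14 cm.

172.14 cm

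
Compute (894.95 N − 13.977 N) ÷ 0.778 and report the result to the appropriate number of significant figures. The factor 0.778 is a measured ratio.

894.95 N − 13.977 N = 880.973 N; the difference is limited to 2 decimal places (5 s.f.).
Carrying full precision, 880.973 ÷ 0.778 = 1132.35604113… N; 0.778 has 3 s.f., so the result keeps min(5, 3) = 3 s.f.
Rounded to 3 significant figures: 1.13 × 10^3 N.

1.13 × 10^3 N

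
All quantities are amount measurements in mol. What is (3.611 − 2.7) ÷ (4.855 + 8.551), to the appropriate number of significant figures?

3.611 − 2.7 = 0.911, limited to 1 d.p. → 1 s.f.; 4.855 + 8.551 = 13.406, limited to 3 d.p. → 5 s.f.
Carrying full precision, 0.911 ÷ 13.406 = 0.0679546471729…; keep min(1, 5) = 1 s.f.
Rounded to 1 significant figure: 0.07.

0.07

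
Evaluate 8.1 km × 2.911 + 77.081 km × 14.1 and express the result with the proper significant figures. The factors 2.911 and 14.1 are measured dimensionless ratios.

8.1 × 2.911 = 23.5791 → 24 km (2 s.f., last digit at the 10^0 place).
77.081 × 14.1 = 1086.8421 → 1.09 × 10³ km (3 s.f., last digit at the 10^1 place).
Sum: 1110.4212 km; keep the coarser place, 10^1.
Result: 1.11 × 10³ km.

1.11 × 10³ km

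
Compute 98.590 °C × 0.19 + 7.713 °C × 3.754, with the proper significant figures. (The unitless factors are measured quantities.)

98.590 × 0.19 = 18.7321 → 19 °C (2 s.f., last digit at the 10^0 place).
7.713 × 3.754 = 28.954602 → 28.95 °C (4 s.f., last digit at the 10^-2 place).
Sum: 47.686702 °C; keep the coarser place, 10^0.
Result: 48 °C.

48 °C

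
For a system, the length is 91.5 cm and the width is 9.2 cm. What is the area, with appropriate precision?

area = 91.5 cm × 9.2 cm = 841.8 cm².
91.5 has 3 significant figures; 9.2 has 2.
Division/multiplication keeps the fewest: 2 significant figures.
Rounded: 8.4 × 10^2 cm².

8.4 × 10^2 cm²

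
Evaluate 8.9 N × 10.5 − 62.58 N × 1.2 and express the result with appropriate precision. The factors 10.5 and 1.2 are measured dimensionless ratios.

18 N

8.9 × 10.5 = 93.45 → 93 N (2 s.f., last digit at the 10^0 place).
62.58 × 1.2 = 75.096 → 75 N (2 s.f., last digit at the 10^0 place).
Difference: 18.354 N; keep the coarser place, 10^0.
Result: 18 N.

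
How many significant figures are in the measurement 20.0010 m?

20.0010: trailing zeros after a decimal point are significant; zeros between nonzero digits are significant.

6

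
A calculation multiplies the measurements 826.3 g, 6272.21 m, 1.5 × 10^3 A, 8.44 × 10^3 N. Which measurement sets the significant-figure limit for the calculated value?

1.5 × 10^3 A

826.3 g → 4 s.f.; 6272.21 m → 6 s.f.; 1.5 × 10^3 A → 2 s.f.; 8.44 × 10^3 N → 3 s.f.
The fewest is 2 significant figures, from 1.5 × 10^3 A.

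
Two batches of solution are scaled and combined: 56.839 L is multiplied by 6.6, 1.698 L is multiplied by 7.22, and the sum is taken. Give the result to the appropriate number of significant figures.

56.839 × 6.6 = 375.1374 → 3.8 × 10² L (2 s.f., last digit at the 10^1 place).
1.698 × 7.22 = 12.25956 → 12.3 L (3 s.f., last digit at the 10^-1 place).
Sum: 387.39696 L; keep the coarser place, 10^1.
Result: 3.9 × 10² L.

3.9 × 10² L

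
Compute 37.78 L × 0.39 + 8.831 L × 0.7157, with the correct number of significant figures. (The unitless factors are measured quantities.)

21 L

37.78 × 0.39 = 14.7342 → 15 L (2 s.f., last digit at the 10^0 place).
8.831 × 0.7157 = 6.3203467 → 6.320 L (4 s.f., last digit at the 10^-3 place).
Sum: 21.0545467 L; keep the coarser place, 10^0.
Result: 21 L.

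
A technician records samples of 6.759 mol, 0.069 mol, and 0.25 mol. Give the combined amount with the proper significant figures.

6.759 mol + 0.069 mol + 0.25 mol = 7.078 mol.
Addition/subtraction keeps the fewest decimal places: 6.759 → 3 decimal places, 0.069 → 3 decimal places, 0.25 → 2 decimal places; limit is 2.
Rounded to 2 decimal places: 7.08 mol.

7.08 mol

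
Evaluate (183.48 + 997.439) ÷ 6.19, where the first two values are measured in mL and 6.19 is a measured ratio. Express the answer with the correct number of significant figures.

191 mL

183.48 mL + 997.439 mL = 1180.919 mL; the sum is limited to 2 decimal places (6 s.f.).
Carrying full precision, 1180.919 ÷ 6.19 = 190.778513732… mL; 6.19 has 3 s.f., so the result keeps min(6, 3) = 3 s.f.
Rounded to 3 significant figures: 191 mL.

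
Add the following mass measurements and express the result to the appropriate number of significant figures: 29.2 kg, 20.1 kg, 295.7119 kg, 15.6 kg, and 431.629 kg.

29.2 kg + 20.1 kg + 295.7119 kg + 15.6 kg + 431.629 kg = 792.2409 kg.
Addition/subtraction keeps the fewest decimal places: 29.2 → 1 decimal place, 20.1 → 1 decimal place, 295.7119 → 4 decimal places, 15.6 → 1 decimal place, 431.629 → 3 decimal places; limit is 1.
Rounded to 1 decimal place: 792.2 kg.

792.2 kg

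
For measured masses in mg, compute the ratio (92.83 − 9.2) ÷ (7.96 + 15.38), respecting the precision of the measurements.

92.83 − 9.2 = 83.63, limited to 1 d.p. → 3 s.f.; 7.96 + 15.38 = 23.34, limited to 2 d.p. → 4 s.f.
Carrying full precision, 83.63 ÷ 23.34 = 3.58311910883…; keep min(3, 4) = 3 s.f.
Rounded to 3 significant figures: 3.58.

3.58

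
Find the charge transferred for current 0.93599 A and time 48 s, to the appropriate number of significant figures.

45 C

charge transferred = 0.93599 A × 48 s = 44.92752 C.
0.93599 has 5 significant figures; 48 has 2.
Division/multiplication keeps the fewest: 2 significant figures.
Rounded: 45 C.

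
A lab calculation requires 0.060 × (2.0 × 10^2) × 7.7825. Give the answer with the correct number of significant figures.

0.060 × (2.0 × 10^2) × 7.7825 = 93.39
Multiplication/division keeps the fewest significant figures: 0.060 → 2 s.f., 2.0 × 10^2 → 2 s.f., 7.7825 → 5 s.f.; limit is 2.
Rounded to 2 significant figures: 93.

93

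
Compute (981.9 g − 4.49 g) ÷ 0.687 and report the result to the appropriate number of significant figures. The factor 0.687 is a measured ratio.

981.9 g − 4.49 g = 977.41 g; the difference is limited to 1 decimal place (4 s.f.).
Carrying full precision, 977.41 ÷ 0.687 = 1422.72197962… g; 0.687 has 3 s.f., so the result keeps min(4, 3) = 3 s.f.
Rounded to 3 significant figures: 1.42 × 10³ g.

1.42 × 10³ g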